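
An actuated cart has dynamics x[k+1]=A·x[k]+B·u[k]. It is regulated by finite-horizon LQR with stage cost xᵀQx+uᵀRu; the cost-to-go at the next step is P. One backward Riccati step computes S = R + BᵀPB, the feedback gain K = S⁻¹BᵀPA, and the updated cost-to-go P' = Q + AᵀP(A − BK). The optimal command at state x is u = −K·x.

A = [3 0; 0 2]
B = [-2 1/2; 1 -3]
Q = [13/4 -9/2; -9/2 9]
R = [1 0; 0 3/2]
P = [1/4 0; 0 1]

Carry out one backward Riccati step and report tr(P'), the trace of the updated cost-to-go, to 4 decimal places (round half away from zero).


14.1080

BᵀP = [-0.5000 1.0000; 0.1250 -3.0000]
S = R + BᵀPB = [1 0; 0 3/2] + [2.0000 -3.2500; -3.2500 9.0625] = [3.0000 -3.2500; -3.2500 10.5625]
BᵀPA = [-1.5000 2.0000; 0.3750 -6.0000]
K = S⁻¹·BᵀPA = [-0.6923 0.0769; -0.1775 -0.5444]
A−BK = [1.7041 0.4260; 0.1598 0.2899]
AᵀP(A−BK) = [1.2781 0.3195; 0.3195 0.5799]
P' = Q + AᵀP(A−BK) = [4.5281 -4.1805; -4.1805 9.5799]
tr(P') = 14.1080


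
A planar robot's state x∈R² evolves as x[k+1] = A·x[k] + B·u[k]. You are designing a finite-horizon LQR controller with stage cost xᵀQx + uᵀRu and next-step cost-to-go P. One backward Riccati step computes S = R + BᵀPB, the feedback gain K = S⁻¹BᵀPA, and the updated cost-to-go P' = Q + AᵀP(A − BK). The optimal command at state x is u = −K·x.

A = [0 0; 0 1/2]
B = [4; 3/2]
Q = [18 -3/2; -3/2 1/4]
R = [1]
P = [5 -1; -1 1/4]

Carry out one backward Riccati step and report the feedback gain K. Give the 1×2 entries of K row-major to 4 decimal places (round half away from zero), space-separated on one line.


0.0000 -0.0261

BᵀP = [18.5000 -3.6250]
S = R + BᵀPB = [1] + [68.5625] = [69.5625]
BᵀPA = [0.0000 -1.8125]
K = S⁻¹·BᵀPA = [0.0000 -0.0261]
A−BK = [0.0000 0.1042; 0.0000 0.5391]
AᵀP(A−BK) = [0.0000 0.0000; 0.0000 0.0153]
P' = Q + AᵀP(A−BK) = [18.0000 -1.5000; -1.5000 0.2653]
tr(P') = 18.2653


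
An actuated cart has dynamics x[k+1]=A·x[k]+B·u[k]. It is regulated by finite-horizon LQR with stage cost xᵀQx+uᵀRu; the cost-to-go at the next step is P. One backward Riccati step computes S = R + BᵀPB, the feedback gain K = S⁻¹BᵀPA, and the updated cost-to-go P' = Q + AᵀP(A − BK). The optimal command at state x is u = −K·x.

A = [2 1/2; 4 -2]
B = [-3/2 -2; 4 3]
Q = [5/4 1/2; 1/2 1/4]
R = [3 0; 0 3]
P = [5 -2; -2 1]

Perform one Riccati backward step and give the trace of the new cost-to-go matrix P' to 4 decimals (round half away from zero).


BᵀP = [-15.5000 7.0000; -16.0000 7.0000]
S = R + BᵀPB = [3 0; 0 3] + [51.2500 52.0000; 52.0000 53.0000] = [54.2500 52.0000; 52.0000 56.0000]
BᵀPA = [-3.0000 -21.7500; -4.0000 -22.0000]
K = S⁻¹·BᵀPA = [0.1198 -0.2216; -0.1826 -0.1871]
A−BK = [1.8144 -0.2066; 4.0689 -0.5524]
AᵀP(A−BK) = [3.6287 -0.4132; -0.4132 0.3144]
P' = Q + AᵀP(A−BK) = [4.8787 0.0868; 0.0868 0.5644]
tr(P') = 5.4431

5.4431


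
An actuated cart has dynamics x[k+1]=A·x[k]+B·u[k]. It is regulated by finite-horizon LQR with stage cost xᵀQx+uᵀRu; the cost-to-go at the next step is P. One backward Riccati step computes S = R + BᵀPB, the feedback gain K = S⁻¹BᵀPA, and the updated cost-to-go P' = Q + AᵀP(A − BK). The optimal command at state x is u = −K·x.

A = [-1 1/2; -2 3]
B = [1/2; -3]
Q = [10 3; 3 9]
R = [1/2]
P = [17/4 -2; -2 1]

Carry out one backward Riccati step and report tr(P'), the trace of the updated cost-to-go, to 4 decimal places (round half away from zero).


BᵀP = [8.1250 -4.0000]
S = R + BᵀPB = [1/2] + [16.0625] = [16.5625]
BᵀPA = [-0.1250 -7.9375]
K = S⁻¹·BᵀPA = [-0.0075 -0.4792]
A−BK = [-0.9962 0.7396; -2.0226 1.5623]
AᵀP(A−BK) = [0.2491 -0.1849; -0.1849 0.2585]
P' = Q + AᵀP(A−BK) = [10.2491 2.8151; 2.8151 9.2585]
tr(P') = 19.5075

19.5075


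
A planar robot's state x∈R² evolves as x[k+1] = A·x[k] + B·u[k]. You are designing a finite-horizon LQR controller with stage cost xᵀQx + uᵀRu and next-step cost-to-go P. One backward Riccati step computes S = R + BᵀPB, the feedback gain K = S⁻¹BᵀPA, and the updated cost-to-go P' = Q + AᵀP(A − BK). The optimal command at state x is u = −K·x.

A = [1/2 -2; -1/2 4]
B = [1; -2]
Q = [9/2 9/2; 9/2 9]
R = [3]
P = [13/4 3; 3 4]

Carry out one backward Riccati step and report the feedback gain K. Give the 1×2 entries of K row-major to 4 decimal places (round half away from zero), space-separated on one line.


BᵀP = [-2.7500 -5.0000]
S = R + BᵀPB = [3] + [7.2500] = [10.2500]
BᵀPA = [1.1250 -14.5000]
K = S⁻¹·BᵀPA = [0.1098 -1.4146]
A−BK = [0.3902 -0.5854; -0.2805 1.1707]
AᵀP(A−BK) = [0.1890 -0.6585; -0.6585 8.4878]
P' = Q + AᵀP(A−BK) = [4.6890 3.8415; 3.8415 17.4878]
tr(P') = 22.1768

0.1098 -1.4146


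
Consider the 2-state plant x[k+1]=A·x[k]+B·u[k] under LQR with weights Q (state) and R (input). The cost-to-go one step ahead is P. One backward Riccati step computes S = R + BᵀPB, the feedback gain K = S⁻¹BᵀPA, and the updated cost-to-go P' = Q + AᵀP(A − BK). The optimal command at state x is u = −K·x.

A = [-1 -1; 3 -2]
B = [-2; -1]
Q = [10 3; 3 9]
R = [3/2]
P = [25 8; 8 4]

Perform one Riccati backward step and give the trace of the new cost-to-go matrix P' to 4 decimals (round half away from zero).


BᵀP = [-58.0000 -20.0000]
S = R + BᵀPB = [3/2] + [136.0000] = [137.5000]
BᵀPA = [-2.0000 98.0000]
K = S⁻¹·BᵀPA = [-0.0145 0.7127]
A−BK = [-1.0291 0.4255; 2.9855 -1.2873]
AᵀP(A−BK) = [12.9709 -5.5745; -5.5745 3.1527]
P' = Q + AᵀP(A−BK) = [22.9709 -2.5745; -2.5745 12.1527]
tr(P') = 35.1236

35.1236


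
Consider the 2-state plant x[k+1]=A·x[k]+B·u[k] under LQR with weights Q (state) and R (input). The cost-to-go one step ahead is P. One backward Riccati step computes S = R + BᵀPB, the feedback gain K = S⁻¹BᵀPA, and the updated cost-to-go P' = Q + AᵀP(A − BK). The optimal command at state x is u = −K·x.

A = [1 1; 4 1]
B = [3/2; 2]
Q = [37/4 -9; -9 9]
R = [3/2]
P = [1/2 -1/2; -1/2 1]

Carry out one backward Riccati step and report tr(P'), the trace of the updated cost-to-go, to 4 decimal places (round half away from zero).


24.7500

BᵀP = [-0.2500 1.2500]
S = R + BᵀPB = [3/2] + [2.1250] = [3.6250]
BᵀPA = [4.7500 1.0000]
K = S⁻¹·BᵀPA = [1.3103 0.2759]
A−BK = [-0.9655 0.5862; 1.3793 0.4483]
AᵀP(A−BK) = [6.2759 0.6897; 0.6897 0.2241]
P' = Q + AᵀP(A−BK) = [15.5259 -8.3103; -8.3103 9.2241]
tr(P') = 24.7500


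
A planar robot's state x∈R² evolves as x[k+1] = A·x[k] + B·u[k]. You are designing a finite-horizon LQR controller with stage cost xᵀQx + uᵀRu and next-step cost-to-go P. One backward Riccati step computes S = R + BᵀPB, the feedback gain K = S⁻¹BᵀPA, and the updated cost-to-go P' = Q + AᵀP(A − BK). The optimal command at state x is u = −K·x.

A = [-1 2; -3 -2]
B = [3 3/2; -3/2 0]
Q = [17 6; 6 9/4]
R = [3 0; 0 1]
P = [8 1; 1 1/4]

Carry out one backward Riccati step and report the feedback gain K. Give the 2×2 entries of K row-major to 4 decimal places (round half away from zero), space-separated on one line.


-0.1612 0.3701 -0.5821 0.4478

BᵀP = [22.5000 2.6250; 12.0000 1.5000]
S = R + BᵀPB = [3 0; 0 1] + [63.5625 33.7500; 33.7500 18.0000] = [66.5625 33.7500; 33.7500 19.0000]
BᵀPA = [-30.3750 39.7500; -16.5000 21.0000]
K = S⁻¹·BᵀPA = [-0.1612 0.3701; -0.5821 0.4478]
A−BK = [0.3567 0.2179; -3.2418 -1.4448]
AᵀP(A−BK) = [1.7493 0.1313; 0.1313 0.8836]
P' = Q + AᵀP(A−BK) = [18.7493 6.1313; 6.1313 3.1336]
tr(P') = 21.8828


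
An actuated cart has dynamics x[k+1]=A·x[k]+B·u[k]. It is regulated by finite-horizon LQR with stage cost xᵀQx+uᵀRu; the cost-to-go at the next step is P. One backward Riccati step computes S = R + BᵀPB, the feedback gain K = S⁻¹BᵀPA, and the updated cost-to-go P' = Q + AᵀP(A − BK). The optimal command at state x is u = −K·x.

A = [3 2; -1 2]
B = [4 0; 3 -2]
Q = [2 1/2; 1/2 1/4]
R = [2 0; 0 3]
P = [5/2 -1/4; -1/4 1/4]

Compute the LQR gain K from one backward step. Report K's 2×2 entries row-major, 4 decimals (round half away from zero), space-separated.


BᵀP = [9.2500 -0.2500; 0.5000 -0.5000]
S = R + BᵀPB = [2 0; 0 3] + [36.2500 0.5000; 0.5000 1.0000] = [38.2500 0.5000; 0.5000 4.0000]
BᵀPA = [28.0000 18.0000; 2.0000 0.0000]
K = S⁻¹·BᵀPA = [0.7267 0.4714; 0.4092 -0.0589]
A−BK = [0.0933 0.1146; -2.3617 0.4681]
AᵀP(A−BK) = [3.0847 0.4198; 0.4198 0.5155]
P' = Q + AᵀP(A−BK) = [5.0847 0.9198; 0.9198 0.7655]
tr(P') = 5.8502

0.7267 0.4714 0.4092 -0.0589


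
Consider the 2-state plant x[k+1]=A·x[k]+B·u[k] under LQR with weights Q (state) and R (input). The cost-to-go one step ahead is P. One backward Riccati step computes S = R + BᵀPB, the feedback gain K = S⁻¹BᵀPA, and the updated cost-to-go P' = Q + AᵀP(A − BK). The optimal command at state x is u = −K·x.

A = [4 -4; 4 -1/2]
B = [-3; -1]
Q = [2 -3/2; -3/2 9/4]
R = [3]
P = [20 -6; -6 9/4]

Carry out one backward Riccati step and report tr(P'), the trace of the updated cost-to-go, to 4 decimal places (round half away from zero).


17.7437

BᵀP = [-54.0000 15.7500]
S = R + BᵀPB = [3] + [146.2500] = [149.2500]
BᵀPA = [-153.0000 208.1250]
K = S⁻¹·BᵀPA = [-1.0251 1.3945]
A−BK = [0.9246 0.1834; 2.9749 0.8945]
AᵀP(A−BK) = [7.1558 -3.1457; -3.1457 6.3379]
P' = Q + AᵀP(A−BK) = [9.1558 -4.6457; -4.6457 8.5879]
tr(P') = 17.7437


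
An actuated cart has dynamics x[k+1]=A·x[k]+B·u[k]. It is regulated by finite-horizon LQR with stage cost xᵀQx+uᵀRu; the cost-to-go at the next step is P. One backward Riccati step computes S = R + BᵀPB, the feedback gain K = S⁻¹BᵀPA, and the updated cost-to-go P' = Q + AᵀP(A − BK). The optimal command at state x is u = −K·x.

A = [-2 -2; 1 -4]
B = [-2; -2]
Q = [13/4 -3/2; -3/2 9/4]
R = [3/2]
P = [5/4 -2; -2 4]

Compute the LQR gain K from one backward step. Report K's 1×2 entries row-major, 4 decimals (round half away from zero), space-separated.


-1.0769 2.0000

BᵀP = [1.5000 -4.0000]
S = R + BᵀPB = [3/2] + [5.0000] = [6.5000]
BᵀPA = [-7.0000 13.0000]
K = S⁻¹·BᵀPA = [-1.0769 2.0000]
A−BK = [-4.1538 2.0000; -1.1538 0.0000]
AᵀP(A−BK) = [9.4615 -9.0000; -9.0000 11.0000]
P' = Q + AᵀP(A−BK) = [12.7115 -10.5000; -10.5000 13.2500]
tr(P') = 25.9615


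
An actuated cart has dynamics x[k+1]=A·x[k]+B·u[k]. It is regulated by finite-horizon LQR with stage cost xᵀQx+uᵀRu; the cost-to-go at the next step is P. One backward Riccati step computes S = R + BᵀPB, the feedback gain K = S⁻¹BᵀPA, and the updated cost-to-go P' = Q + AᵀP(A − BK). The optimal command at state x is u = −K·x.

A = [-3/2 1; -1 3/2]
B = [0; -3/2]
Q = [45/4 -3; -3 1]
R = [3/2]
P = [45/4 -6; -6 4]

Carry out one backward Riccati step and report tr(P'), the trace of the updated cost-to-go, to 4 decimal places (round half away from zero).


BᵀP = [9.0000 -6.0000]
S = R + BᵀPB = [3/2] + [9.0000] = [10.5000]
BᵀPA = [-7.5000 0.0000]
K = S⁻¹·BᵀPA = [-0.7143 0.0000]
A−BK = [-1.5000 1.0000; -2.0714 1.5000]
AᵀP(A−BK) = [5.9554 -3.3750; -3.3750 2.2500]
P' = Q + AᵀP(A−BK) = [17.2054 -6.3750; -6.3750 3.2500]
tr(P') = 20.4554

20.4554


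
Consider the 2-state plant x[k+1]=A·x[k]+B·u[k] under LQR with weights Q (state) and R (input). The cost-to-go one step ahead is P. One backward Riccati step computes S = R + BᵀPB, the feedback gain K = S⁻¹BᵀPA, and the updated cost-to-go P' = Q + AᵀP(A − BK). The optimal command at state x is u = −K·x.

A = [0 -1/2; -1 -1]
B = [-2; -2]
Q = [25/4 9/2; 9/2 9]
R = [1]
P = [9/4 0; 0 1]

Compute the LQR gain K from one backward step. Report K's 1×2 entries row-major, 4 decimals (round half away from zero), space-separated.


BᵀP = [-4.5000 -2.0000]
S = R + BᵀPB = [1] + [13.0000] = [14.0000]
BᵀPA = [2.0000 4.2500]
K = S⁻¹·BᵀPA = [0.1429 0.3036]
A−BK = [0.2857 0.1071; -0.7143 -0.3929]
AᵀP(A−BK) = [0.7143 0.3929; 0.3929 0.2723]
P' = Q + AᵀP(A−BK) = [6.9643 4.8929; 4.8929 9.2723]
tr(P') = 16.2366

0.1429 0.3036


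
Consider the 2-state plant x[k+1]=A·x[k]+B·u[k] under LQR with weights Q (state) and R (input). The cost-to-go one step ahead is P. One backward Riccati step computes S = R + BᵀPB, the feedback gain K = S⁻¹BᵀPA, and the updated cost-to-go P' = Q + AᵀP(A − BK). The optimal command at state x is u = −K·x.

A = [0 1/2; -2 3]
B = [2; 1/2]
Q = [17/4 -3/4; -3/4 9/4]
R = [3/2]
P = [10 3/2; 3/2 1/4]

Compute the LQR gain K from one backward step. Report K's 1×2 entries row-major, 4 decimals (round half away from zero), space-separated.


-0.1403 0.4432

BᵀP = [20.7500 3.1250]
S = R + BᵀPB = [3/2] + [43.0625] = [44.5625]
BᵀPA = [-6.2500 19.7500]
K = S⁻¹·BᵀPA = [-0.1403 0.4432]
A−BK = [0.2805 -0.3864; -1.9299 2.7784]
AᵀP(A−BK) = [0.1234 -0.2300; -0.2300 0.4968]
P' = Q + AᵀP(A−BK) = [4.3734 -0.9800; -0.9800 2.7468]
tr(P') = 7.1203


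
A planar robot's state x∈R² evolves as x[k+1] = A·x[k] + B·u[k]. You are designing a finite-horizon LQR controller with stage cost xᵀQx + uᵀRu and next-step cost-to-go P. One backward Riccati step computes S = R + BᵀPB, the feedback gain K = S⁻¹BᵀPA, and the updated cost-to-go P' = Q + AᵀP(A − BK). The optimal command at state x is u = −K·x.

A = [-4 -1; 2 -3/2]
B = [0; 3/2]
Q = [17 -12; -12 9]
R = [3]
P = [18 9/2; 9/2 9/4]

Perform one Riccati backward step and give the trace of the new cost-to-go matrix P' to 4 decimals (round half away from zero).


219.3953

BᵀP = [6.7500 3.3750]
S = R + BᵀPB = [3] + [5.0625] = [8.0625]
BᵀPA = [-20.2500 -11.8125]
K = S⁻¹·BᵀPA = [-2.5116 -1.4651]
A−BK = [-4.0000 -1.0000; 5.7674 0.6977]
AᵀP(A−BK) = [174.1395 53.5814; 53.5814 19.2558]
P' = Q + AᵀP(A−BK) = [191.1395 41.5814; 41.5814 28.2558]
tr(P') = 219.3953


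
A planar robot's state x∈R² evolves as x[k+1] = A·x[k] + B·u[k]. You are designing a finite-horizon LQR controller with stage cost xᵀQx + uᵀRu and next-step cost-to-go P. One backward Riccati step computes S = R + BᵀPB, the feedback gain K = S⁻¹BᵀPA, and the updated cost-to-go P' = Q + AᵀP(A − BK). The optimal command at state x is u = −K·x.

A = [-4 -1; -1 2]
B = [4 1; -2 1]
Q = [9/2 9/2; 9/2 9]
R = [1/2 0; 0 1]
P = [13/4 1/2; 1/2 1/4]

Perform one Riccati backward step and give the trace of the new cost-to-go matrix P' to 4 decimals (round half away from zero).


BᵀP = [12.0000 1.5000; 3.7500 0.7500]
S = R + BᵀPB = [1/2 0; 0 1] + [45.0000 13.5000; 13.5000 4.5000] = [45.5000 13.5000; 13.5000 5.5000]
BᵀPA = [-49.5000 -9.0000; -15.7500 -2.2500]
K = S⁻¹·BᵀPA = [-0.8768 -0.2813; -0.7114 0.2813]
A−BK = [0.2188 -0.1563; -2.0423 1.1563]
AᵀP(A−BK) = [1.6420 -0.4922; -0.4922 0.3516]
P' = Q + AᵀP(A−BK) = [6.1420 4.0078; 4.0078 9.3516]
tr(P') = 15.4936

15.4936


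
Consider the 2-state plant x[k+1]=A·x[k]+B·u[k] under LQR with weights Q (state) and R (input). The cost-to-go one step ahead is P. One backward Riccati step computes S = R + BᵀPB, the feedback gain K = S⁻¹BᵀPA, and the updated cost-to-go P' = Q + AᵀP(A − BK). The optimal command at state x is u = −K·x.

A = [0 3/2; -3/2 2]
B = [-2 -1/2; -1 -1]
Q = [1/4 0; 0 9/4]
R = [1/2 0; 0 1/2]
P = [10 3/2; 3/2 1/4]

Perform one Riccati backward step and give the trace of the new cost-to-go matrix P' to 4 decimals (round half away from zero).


BᵀP = [-21.5000 -3.2500; -6.5000 -1.0000]
S = R + BᵀPB = [1/2 0; 0 1/2] + [46.2500 14.0000; 14.0000 4.2500] = [46.7500 14.0000; 14.0000 4.7500]
BᵀPA = [4.8750 -38.7500; 1.5000 -11.7500]
K = S⁻¹·BᵀPA = [0.0827 -0.7506; 0.0719 -0.2614]
A−BK = [0.2014 -0.1319; -1.3453 0.9880]
AᵀP(A−BK) = [0.0513 -0.0737; -0.0737 0.3429]
P' = Q + AᵀP(A−BK) = [0.3013 -0.0737; -0.0737 2.5929]
tr(P') = 2.8942

2.8942


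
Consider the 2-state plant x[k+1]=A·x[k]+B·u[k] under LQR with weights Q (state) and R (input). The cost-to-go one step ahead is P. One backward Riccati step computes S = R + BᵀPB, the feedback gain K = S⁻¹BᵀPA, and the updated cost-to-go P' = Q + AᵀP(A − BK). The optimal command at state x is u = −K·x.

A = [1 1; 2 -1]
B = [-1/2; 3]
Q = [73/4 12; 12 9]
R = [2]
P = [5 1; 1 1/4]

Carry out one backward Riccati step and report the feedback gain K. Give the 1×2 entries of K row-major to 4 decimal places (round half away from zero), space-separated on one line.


0.4000 0.1000

BᵀP = [0.5000 0.2500]
S = R + BᵀPB = [2] + [0.5000] = [2.5000]
BᵀPA = [1.0000 0.2500]
K = S⁻¹·BᵀPA = [0.4000 0.1000]
A−BK = [1.2000 1.0500; 0.8000 -1.3000]
AᵀP(A−BK) = [9.6000 5.4000; 5.4000 3.2250]
P' = Q + AᵀP(A−BK) = [27.8500 17.4000; 17.4000 12.2250]
tr(P') = 40.0750


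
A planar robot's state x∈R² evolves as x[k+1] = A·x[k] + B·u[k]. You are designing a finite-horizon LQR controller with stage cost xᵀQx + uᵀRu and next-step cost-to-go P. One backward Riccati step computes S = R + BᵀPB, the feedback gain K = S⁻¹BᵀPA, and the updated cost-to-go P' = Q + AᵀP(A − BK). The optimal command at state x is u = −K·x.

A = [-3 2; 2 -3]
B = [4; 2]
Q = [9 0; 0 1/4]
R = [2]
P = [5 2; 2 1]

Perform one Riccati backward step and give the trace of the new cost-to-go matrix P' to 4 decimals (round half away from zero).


13.5890

BᵀP = [24.0000 10.0000]
S = R + BᵀPB = [2] + [116.0000] = [118.0000]
BᵀPA = [-52.0000 18.0000]
K = S⁻¹·BᵀPA = [-0.4407 0.1525]
A−BK = [-1.2373 1.3898; 2.8814 -3.3051]
AᵀP(A−BK) = [2.0847 -2.0678; -2.0678 2.2542]
P' = Q + AᵀP(A−BK) = [11.0847 -2.0678; -2.0678 2.5042]
tr(P') = 13.5890


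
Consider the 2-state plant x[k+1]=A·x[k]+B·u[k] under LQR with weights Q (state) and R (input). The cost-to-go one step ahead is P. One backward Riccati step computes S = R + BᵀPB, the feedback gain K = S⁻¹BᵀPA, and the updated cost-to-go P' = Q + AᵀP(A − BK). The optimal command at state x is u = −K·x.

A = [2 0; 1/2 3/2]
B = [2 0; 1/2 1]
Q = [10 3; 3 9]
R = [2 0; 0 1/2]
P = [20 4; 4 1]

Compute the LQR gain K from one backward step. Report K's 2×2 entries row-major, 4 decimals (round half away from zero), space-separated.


BᵀP = [42.0000 8.5000; 4.0000 1.0000]
S = R + BᵀPB = [2 0; 0 1/2] + [88.2500 8.5000; 8.5000 1.0000] = [90.2500 8.5000; 8.5000 1.5000]
BᵀPA = [88.2500 12.7500; 8.5000 1.5000]
K = S⁻¹·BᵀPA = [0.9525 0.1010; 0.2693 0.4277]
A−BK = [0.0950 -0.2020; -0.2455 1.0218]
AᵀP(A−BK) = [1.9050 0.2020; 0.2020 0.3208]
P' = Q + AᵀP(A−BK) = [11.9050 3.2020; 3.2020 9.3208]
tr(P') = 21.2257

0.9525 0.1010 0.2693 0.4277


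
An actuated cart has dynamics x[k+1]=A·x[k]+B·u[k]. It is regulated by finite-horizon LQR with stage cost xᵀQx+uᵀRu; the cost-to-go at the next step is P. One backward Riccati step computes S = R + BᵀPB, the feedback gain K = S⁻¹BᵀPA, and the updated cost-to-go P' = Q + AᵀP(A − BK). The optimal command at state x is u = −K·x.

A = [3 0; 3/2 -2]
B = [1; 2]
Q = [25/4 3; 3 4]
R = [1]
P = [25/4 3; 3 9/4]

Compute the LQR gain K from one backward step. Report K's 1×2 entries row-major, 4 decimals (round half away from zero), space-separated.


BᵀP = [12.2500 7.5000]
S = R + BᵀPB = [1] + [27.2500] = [28.2500]
BᵀPA = [48.0000 -15.0000]
K = S⁻¹·BᵀPA = [1.6991 -0.5310]
A−BK = [1.3009 0.5310; -1.8982 -0.9381]
AᵀP(A−BK) = [6.7550 0.7367; 0.7367 1.0354]
P' = Q + AᵀP(A−BK) = [13.0050 3.7367; 3.7367 5.0354]
tr(P') = 18.0404

1.6991 -0.5310


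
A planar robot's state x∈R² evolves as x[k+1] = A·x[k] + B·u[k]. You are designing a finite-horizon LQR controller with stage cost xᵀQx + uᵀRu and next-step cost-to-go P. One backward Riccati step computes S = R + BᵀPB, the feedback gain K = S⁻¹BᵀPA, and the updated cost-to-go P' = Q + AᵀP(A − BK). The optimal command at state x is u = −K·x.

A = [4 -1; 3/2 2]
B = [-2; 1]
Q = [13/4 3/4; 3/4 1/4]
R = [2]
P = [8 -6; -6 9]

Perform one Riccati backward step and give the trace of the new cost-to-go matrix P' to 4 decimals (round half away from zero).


BᵀP = [-22.0000 21.0000]
S = R + BᵀPB = [2] + [65.0000] = [67.0000]
BᵀPA = [-56.5000 64.0000]
K = S⁻¹·BᵀPA = [-0.8433 0.9552]
A−BK = [2.3134 0.9104; 2.3433 1.0448]
AᵀP(A−BK) = [28.6045 9.9701; 9.9701 6.8657]
P' = Q + AᵀP(A−BK) = [31.8545 10.7201; 10.7201 7.1157]
tr(P') = 38.9701

38.9701


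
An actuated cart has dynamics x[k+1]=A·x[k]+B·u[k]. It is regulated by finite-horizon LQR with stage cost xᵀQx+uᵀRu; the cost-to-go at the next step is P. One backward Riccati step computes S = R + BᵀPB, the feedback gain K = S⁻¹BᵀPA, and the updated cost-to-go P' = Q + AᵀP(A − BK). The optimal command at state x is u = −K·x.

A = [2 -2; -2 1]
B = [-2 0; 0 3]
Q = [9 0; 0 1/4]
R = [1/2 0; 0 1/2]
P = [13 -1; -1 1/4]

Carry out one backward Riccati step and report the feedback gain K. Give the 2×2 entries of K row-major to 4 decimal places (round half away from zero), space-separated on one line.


-1.0058 0.9965 -0.5329 0.2803

BᵀP = [-26.0000 2.0000; -3.0000 0.7500]
S = R + BᵀPB = [1/2 0; 0 1/2] + [52.0000 6.0000; 6.0000 2.2500] = [52.5000 6.0000; 6.0000 2.7500]
BᵀPA = [-56.0000 54.0000; -7.5000 6.7500]
K = S⁻¹·BᵀPA = [-1.0058 0.9965; -0.5329 0.2803]
A−BK = [-0.0115 -0.0069; -0.4014 0.1592]
AᵀP(A−BK) = [0.6805 -0.5917; -0.5917 0.5450]
P' = Q + AᵀP(A−BK) = [9.6805 -0.5917; -0.5917 0.7950]
tr(P') = 10.4755


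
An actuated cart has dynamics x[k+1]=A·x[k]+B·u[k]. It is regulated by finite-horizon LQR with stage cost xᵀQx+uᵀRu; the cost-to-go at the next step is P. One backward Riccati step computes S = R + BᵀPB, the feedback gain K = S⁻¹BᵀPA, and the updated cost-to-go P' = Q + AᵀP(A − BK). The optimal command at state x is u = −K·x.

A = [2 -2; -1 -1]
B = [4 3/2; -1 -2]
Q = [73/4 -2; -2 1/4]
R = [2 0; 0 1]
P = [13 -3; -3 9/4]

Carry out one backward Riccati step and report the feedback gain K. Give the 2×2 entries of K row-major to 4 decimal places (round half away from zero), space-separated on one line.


BᵀP = [55.0000 -14.2500; 25.5000 -9.0000]
S = R + BᵀPB = [2 0; 0 1] + [234.2500 111.0000; 111.0000 56.2500] = [236.2500 111.0000; 111.0000 57.2500]
BᵀPA = [124.2500 -95.7500; 60.0000 -42.0000]
K = S⁻¹·BᵀPA = [0.3764 -0.6806; 0.3182 0.5860]
A−BK = [0.0170 -0.1565; 0.0129 -0.5086]
AᵀP(A−BK) = [0.3875 -0.3432; -0.3432 1.6928]
P' = Q + AᵀP(A−BK) = [18.6375 -2.3432; -2.3432 1.9428]
tr(P') = 20.5802

0.3764 -0.6806 0.3182 0.5860


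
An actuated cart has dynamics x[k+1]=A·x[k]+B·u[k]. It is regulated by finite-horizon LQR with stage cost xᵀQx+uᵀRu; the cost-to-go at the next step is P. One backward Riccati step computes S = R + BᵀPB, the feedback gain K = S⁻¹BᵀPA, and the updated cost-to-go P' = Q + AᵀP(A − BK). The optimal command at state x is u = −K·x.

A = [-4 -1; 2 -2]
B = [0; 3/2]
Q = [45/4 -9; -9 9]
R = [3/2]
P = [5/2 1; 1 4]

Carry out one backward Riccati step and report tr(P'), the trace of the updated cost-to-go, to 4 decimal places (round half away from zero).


61.9643

BᵀP = [1.5000 6.0000]
S = R + BᵀPB = [3/2] + [9.0000] = [10.5000]
BᵀPA = [6.0000 -13.5000]
K = S⁻¹·BᵀPA = [0.5714 -1.2857]
A−BK = [-4.0000 -1.0000; 1.1429 -0.0714]
AᵀP(A−BK) = [36.5714 7.7143; 7.7143 5.1429]
P' = Q + AᵀP(A−BK) = [47.8214 -1.2857; -1.2857 14.1429]
tr(P') = 61.9643


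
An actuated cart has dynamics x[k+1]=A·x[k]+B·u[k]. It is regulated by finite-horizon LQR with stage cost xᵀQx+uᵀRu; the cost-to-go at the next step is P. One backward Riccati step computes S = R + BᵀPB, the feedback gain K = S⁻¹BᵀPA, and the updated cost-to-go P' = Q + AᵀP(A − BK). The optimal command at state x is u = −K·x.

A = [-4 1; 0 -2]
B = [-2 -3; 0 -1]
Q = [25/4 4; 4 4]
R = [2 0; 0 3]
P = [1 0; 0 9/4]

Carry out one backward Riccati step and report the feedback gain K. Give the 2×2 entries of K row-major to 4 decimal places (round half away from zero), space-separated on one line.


BᵀP = [-2.0000 0.0000; -3.0000 -2.2500]
S = R + BᵀPB = [2 0; 0 3] + [4.0000 6.0000; 6.0000 11.2500] = [6.0000 6.0000; 6.0000 14.2500]
BᵀPA = [8.0000 -2.0000; 12.0000 1.5000]
K = S⁻¹·BᵀPA = [0.8485 -0.7576; 0.4848 0.4242]
A−BK = [-0.8485 0.7576; 0.4848 -1.5758]
AᵀP(A−BK) = [3.3939 -3.0303; -3.0303 7.8485]
P' = Q + AᵀP(A−BK) = [9.6439 0.9697; 0.9697 11.8485]
tr(P') = 21.4924

0.8485 -0.7576 0.4848 0.4242


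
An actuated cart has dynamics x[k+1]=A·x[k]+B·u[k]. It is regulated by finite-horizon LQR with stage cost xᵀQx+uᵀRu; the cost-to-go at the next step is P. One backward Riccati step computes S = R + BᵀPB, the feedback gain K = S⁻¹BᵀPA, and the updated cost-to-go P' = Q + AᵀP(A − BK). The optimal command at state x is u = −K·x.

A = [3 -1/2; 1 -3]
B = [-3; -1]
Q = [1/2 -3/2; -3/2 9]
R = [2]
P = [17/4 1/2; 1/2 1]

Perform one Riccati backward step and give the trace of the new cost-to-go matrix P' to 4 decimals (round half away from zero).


BᵀP = [-13.2500 -2.5000]
S = R + BᵀPB = [2] + [42.2500] = [44.2500]
BᵀPA = [-42.2500 14.1250]
K = S⁻¹·BᵀPA = [-0.9548 0.3192]
A−BK = [0.1356 0.4576; 0.0452 -2.6808]
AᵀP(A−BK) = [1.9096 -0.6384; -0.6384 7.0537]
P' = Q + AᵀP(A−BK) = [2.4096 -2.1384; -2.1384 16.0537]
tr(P') = 18.4633

18.4633


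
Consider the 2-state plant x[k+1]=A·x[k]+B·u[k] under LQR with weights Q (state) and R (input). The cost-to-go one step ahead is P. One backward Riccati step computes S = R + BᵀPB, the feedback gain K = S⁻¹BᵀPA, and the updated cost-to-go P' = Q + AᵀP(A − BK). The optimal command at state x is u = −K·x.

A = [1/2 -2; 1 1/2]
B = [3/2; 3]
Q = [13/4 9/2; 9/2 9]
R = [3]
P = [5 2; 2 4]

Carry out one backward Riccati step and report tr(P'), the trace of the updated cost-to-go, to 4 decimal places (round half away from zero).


BᵀP = [13.5000 15.0000]
S = R + BᵀPB = [3] + [65.2500] = [68.2500]
BᵀPA = [21.7500 -19.5000]
K = S⁻¹·BᵀPA = [0.3187 -0.2857]
A−BK = [0.0220 -1.5714; 0.0440 1.3571]
AᵀP(A−BK) = [0.3187 -0.2857; -0.2857 11.4286]
P' = Q + AᵀP(A−BK) = [3.5687 4.2143; 4.2143 20.4286]
tr(P') = 23.9973

23.9973


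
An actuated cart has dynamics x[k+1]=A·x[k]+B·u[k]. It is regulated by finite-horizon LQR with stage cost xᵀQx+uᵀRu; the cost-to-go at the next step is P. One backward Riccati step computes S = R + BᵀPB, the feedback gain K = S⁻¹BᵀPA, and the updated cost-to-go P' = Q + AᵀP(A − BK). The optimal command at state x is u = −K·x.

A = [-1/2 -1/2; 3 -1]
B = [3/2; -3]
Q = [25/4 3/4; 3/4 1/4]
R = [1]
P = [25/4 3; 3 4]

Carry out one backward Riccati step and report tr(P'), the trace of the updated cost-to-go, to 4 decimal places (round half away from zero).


BᵀP = [0.3750 -7.5000]
S = R + BᵀPB = [1] + [23.0625] = [24.0625]
BᵀPA = [-22.6875 7.3125]
K = S⁻¹·BᵀPA = [-0.9429 0.3039]
A−BK = [0.9143 -0.9558; 0.1714 -0.0883]
AᵀP(A−BK) = [7.1714 -6.5429; -6.5429 6.3403]
P' = Q + AᵀP(A−BK) = [13.4214 -5.7929; -5.7929 6.5903]
tr(P') = 20.0117

20.0117


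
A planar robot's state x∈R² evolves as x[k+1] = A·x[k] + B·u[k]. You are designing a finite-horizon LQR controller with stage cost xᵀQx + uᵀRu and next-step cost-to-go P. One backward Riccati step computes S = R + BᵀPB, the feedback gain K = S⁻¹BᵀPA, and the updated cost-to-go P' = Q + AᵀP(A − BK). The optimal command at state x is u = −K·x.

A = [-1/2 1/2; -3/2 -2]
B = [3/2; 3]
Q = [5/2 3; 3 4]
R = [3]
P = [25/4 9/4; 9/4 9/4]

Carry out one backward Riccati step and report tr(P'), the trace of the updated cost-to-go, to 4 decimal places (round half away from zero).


10.5912

BᵀP = [16.1250 10.1250]
S = R + BᵀPB = [3] + [54.5625] = [57.5625]
BᵀPA = [-23.2500 -12.1875]
K = S⁻¹·BᵀPA = [-0.4039 -0.2117]
A−BK = [0.1059 0.8176; -0.2883 -1.3648]
AᵀP(A−BK) = [0.6091 0.8274; 0.8274 3.4821]
P' = Q + AᵀP(A−BK) = [3.1091 3.8274; 3.8274 7.4821]
tr(P') = 10.5912


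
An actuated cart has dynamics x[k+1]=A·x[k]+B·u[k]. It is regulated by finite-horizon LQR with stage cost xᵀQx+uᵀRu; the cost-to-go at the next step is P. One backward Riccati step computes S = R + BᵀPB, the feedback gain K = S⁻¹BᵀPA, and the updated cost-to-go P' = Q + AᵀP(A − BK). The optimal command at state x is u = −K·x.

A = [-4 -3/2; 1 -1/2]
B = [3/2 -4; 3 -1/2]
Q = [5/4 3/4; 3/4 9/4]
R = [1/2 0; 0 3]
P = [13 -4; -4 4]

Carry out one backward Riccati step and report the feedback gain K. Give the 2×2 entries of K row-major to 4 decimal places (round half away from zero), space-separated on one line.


0.4973 -0.1158 1.1756 0.3274

BᵀP = [7.5000 6.0000; -50.0000 14.0000]
S = R + BᵀPB = [1/2 0; 0 3] + [29.2500 -33.0000; -33.0000 193.0000] = [29.7500 -33.0000; -33.0000 196.0000]
BᵀPA = [-24.0000 -14.2500; 214.0000 68.0000]
K = S⁻¹·BᵀPA = [0.4973 -0.1158; 1.1756 0.3274]
A−BK = [-0.0437 -0.0166; 0.0960 0.0110]
AᵀP(A−BK) = [4.3646 1.1479; 1.1479 0.3339]
P' = Q + AᵀP(A−BK) = [5.6146 1.8979; 1.8979 2.5839]
tr(P') = 8.1985


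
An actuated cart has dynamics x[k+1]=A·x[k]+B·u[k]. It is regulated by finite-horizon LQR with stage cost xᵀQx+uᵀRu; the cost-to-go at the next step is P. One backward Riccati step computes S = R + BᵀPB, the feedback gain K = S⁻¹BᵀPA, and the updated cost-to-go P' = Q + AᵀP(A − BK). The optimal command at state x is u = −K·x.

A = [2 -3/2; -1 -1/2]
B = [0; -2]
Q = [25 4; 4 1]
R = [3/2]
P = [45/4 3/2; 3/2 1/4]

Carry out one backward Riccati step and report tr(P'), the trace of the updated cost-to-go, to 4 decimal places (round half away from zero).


71.7500

BᵀP = [-3.0000 -0.5000]
S = R + BᵀPB = [3/2] + [1.0000] = [2.5000]
BᵀPA = [-5.5000 4.7500]
K = S⁻¹·BᵀPA = [-2.2000 1.9000]
A−BK = [2.0000 -1.5000; -5.4000 3.3000]
AᵀP(A−BK) = [27.1500 -22.4250; -22.4250 18.6000]
P' = Q + AᵀP(A−BK) = [52.1500 -18.4250; -18.4250 19.6000]
tr(P') = 71.7500


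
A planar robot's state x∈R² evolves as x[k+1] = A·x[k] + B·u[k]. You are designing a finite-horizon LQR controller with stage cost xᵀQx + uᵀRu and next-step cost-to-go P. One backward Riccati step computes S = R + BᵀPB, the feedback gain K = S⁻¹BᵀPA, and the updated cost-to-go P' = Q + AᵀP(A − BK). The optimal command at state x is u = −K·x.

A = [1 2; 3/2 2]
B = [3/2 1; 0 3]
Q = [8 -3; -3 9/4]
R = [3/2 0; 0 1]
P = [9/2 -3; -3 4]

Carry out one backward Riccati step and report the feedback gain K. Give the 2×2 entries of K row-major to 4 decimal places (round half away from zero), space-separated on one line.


BᵀP = [6.7500 -4.5000; -4.5000 9.0000]
S = R + BᵀPB = [3/2 0; 0 1] + [10.1250 -6.7500; -6.7500 22.5000] = [11.6250 -6.7500; -6.7500 23.5000]
BᵀPA = [0.0000 4.5000; 9.0000 9.0000]
K = S⁻¹·BᵀPA = [0.2669 0.7315; 0.4596 0.5931]
A−BK = [0.1400 0.3097; 0.1211 0.2208]
AᵀP(A−BK) = [0.3633 0.6623; 0.6623 1.3707]
P' = Q + AᵀP(A−BK) = [8.3633 -2.3377; -2.3377 3.6207]
tr(P') = 11.9839

0.2669 0.7315 0.4596 0.5931


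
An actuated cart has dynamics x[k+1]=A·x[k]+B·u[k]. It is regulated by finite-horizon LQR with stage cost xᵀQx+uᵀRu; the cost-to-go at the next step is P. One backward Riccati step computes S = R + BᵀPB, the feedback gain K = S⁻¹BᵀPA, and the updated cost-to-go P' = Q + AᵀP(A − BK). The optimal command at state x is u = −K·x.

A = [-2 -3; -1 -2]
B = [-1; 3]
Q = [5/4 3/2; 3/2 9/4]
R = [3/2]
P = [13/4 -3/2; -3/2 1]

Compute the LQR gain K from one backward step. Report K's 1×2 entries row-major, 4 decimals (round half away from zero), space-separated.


BᵀP = [-7.7500 4.5000]
S = R + BᵀPB = [3/2] + [21.2500] = [22.7500]
BᵀPA = [11.0000 14.2500]
K = S⁻¹·BᵀPA = [0.4835 0.6264]
A−BK = [-1.5165 -2.3736; -2.4505 -3.8791]
AᵀP(A−BK) = [2.6813 4.1099; 4.1099 6.3242]
P' = Q + AᵀP(A−BK) = [3.9313 5.6099; 5.6099 8.5742]
tr(P') = 12.5055

0.4835 0.6264


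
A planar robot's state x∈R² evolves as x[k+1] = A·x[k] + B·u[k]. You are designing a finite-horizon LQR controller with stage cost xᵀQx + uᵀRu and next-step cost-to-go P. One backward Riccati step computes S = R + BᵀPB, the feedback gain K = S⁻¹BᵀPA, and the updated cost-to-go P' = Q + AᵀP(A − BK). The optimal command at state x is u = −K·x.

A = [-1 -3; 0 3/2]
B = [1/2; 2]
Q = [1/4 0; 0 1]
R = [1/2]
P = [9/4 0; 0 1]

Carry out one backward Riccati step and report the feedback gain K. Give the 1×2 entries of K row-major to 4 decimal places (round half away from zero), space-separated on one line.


BᵀP = [1.1250 2.0000]
S = R + BᵀPB = [1/2] + [4.5625] = [5.0625]
BᵀPA = [-1.1250 -0.3750]
K = S⁻¹·BᵀPA = [-0.2222 -0.0741]
A−BK = [-0.8889 -2.9630; 0.4444 1.6481]
AᵀP(A−BK) = [2.0000 6.6667; 6.6667 22.4722]
P' = Q + AᵀP(A−BK) = [2.2500 6.6667; 6.6667 23.4722]
tr(P') = 25.7222

-0.2222 -0.0741


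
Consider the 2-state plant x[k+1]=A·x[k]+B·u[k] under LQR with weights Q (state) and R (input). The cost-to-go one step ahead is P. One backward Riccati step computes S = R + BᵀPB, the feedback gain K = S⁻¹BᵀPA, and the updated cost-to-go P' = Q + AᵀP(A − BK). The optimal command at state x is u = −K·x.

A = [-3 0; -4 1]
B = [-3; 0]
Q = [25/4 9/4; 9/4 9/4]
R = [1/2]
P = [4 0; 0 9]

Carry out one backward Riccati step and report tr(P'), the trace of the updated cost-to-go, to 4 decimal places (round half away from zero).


BᵀP = [-12.0000 0.0000]
S = R + BᵀPB = [1/2] + [36.0000] = [36.5000]
BᵀPA = [36.0000 0.0000]
K = S⁻¹·BᵀPA = [0.9863 0.0000]
A−BK = [-0.0411 0.0000; -4.0000 1.0000]
AᵀP(A−BK) = [144.4932 -36.0000; -36.0000 9.0000]
P' = Q + AᵀP(A−BK) = [150.7432 -33.7500; -33.7500 11.2500]
tr(P') = 161.9932

161.9932


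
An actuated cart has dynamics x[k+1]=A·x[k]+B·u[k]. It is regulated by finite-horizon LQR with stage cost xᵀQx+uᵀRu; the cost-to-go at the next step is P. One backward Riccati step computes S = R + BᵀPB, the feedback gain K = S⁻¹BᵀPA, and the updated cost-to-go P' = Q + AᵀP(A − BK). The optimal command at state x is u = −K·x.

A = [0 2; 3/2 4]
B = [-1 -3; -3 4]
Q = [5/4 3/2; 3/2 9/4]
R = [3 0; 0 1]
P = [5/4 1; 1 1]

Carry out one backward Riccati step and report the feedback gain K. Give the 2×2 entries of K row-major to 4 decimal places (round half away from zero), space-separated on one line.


-0.2895 -1.2561 0.1316 0.0982

BᵀP = [-4.2500 -4.0000; 0.2500 1.0000]
S = R + BᵀPB = [3 0; 0 1] + [16.2500 -3.2500; -3.2500 3.2500] = [19.2500 -3.2500; -3.2500 4.2500]
BᵀPA = [-6.0000 -24.5000; 1.5000 4.5000]
K = S⁻¹·BᵀPA = [-0.2895 -1.2561; 0.1316 0.0982]
A−BK = [0.1053 1.0386; 0.1053 -0.1614]
AᵀP(A−BK) = [0.3158 1.3158; 1.3158 5.7825]
P' = Q + AᵀP(A−BK) = [1.5658 2.8158; 2.8158 8.0325]
tr(P') = 9.5982


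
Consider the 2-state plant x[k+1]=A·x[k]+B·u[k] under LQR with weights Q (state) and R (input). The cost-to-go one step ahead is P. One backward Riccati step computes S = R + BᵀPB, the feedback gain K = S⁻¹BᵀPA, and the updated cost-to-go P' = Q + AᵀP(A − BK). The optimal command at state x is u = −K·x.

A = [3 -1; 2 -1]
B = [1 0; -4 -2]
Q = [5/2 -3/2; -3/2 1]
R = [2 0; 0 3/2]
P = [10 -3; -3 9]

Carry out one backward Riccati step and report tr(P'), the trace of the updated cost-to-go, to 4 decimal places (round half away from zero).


54.0113

BᵀP = [22.0000 -39.0000; 6.0000 -18.0000]
S = R + BᵀPB = [2 0; 0 3/2] + [178.0000 78.0000; 78.0000 36.0000] = [180.0000 78.0000; 78.0000 37.5000]
BᵀPA = [-12.0000 17.0000; -18.0000 12.0000]
K = S⁻¹·BᵀPA = [1.4324 -0.4482; -3.4595 1.2523]
A−BK = [1.5676 -0.5518; 0.8108 -0.2883]
AᵀP(A−BK) = [44.9189 -15.8378; -15.8378 5.5923]
P' = Q + AᵀP(A−BK) = [47.4189 -17.3378; -17.3378 6.5923]
tr(P') = 54.0113


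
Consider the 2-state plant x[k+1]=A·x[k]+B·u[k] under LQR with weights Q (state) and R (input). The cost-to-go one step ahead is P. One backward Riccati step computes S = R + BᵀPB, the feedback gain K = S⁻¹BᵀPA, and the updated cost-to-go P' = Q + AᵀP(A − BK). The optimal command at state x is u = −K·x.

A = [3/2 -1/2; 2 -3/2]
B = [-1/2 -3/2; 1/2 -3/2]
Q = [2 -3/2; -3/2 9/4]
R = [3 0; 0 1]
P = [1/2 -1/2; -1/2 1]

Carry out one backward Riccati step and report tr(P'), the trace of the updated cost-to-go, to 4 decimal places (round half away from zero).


BᵀP = [-0.5000 0.7500; 0.0000 -0.7500]
S = R + BᵀPB = [3 0; 0 1] + [0.6250 -0.3750; -0.3750 1.1250] = [3.6250 -0.3750; -0.3750 2.1250]
BᵀPA = [0.7500 -0.8750; -1.5000 1.1250]
K = S⁻¹·BᵀPA = [0.1364 -0.1901; -0.6818 0.4959]
A−BK = [0.5455 0.1488; 0.9091 -0.6612]
AᵀP(A−BK) = [1.0000 -0.8636; -0.8636 0.9008]
P' = Q + AᵀP(A−BK) = [3.0000 -2.3636; -2.3636 3.1508]
tr(P') = 6.1508

6.1508


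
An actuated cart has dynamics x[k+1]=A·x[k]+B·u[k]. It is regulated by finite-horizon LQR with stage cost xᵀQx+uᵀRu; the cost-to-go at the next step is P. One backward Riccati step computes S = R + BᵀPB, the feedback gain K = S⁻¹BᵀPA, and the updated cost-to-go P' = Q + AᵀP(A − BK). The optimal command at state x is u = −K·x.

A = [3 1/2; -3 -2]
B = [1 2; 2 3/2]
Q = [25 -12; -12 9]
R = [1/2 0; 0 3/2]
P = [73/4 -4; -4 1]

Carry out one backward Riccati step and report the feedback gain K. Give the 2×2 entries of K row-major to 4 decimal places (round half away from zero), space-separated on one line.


-0.0790 -0.2616 2.1305 0.6223

BᵀP = [10.2500 -2.0000; 30.5000 -6.5000]
S = R + BᵀPB = [1/2 0; 0 3/2] + [6.2500 17.5000; 17.5000 51.2500] = [6.7500 17.5000; 17.5000 52.7500]
BᵀPA = [36.7500 9.1250; 111.0000 28.2500]
K = S⁻¹·BᵀPA = [-0.0790 -0.2616; 2.1305 0.6223]
A−BK = [-1.1819 -0.4831; -6.0376 -2.4103]
AᵀP(A−BK) = [11.6706 3.9100; 3.9100 1.3687]
P' = Q + AᵀP(A−BK) = [36.6706 -8.0900; -8.0900 10.3687]
tr(P') = 47.0394


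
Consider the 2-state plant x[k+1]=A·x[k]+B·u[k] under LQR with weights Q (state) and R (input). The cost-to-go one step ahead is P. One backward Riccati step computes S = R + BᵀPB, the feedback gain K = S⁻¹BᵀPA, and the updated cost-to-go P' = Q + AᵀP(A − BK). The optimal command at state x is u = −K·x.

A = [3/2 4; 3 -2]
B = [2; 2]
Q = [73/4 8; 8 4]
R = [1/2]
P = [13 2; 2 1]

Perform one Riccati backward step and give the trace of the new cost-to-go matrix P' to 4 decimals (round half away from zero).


42.8724

BᵀP = [30.0000 6.0000]
S = R + BᵀPB = [1/2] + [72.0000] = [72.5000]
BᵀPA = [63.0000 108.0000]
K = S⁻¹·BᵀPA = [0.8690 1.4897]
A−BK = [-0.2379 1.0207; 1.2621 -4.9793]
AᵀP(A−BK) = [1.5052 -3.8483; -3.8483 19.1172]
P' = Q + AᵀP(A−BK) = [19.7552 4.1517; 4.1517 23.1172]
tr(P') = 42.8724


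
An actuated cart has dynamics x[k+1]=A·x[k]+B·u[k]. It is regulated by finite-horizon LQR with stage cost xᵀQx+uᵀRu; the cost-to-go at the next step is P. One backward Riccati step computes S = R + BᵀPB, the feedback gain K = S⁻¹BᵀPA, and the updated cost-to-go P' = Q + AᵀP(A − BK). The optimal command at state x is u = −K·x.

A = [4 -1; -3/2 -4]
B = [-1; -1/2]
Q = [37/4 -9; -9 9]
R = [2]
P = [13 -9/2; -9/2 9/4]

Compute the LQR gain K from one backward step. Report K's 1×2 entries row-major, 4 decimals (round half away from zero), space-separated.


-4.3446 -0.2486

BᵀP = [-10.7500 3.3750]
S = R + BᵀPB = [2] + [9.0625] = [11.0625]
BᵀPA = [-48.0625 -2.7500]
K = S⁻¹·BᵀPA = [-4.3446 -0.2486]
A−BK = [-0.3446 -1.2486; -3.6723 -4.1243]
AᵀP(A−BK) = [58.2486 14.8023; 14.8023 12.3164]
P' = Q + AᵀP(A−BK) = [67.4986 5.8023; 5.8023 21.3164]
tr(P') = 88.8150


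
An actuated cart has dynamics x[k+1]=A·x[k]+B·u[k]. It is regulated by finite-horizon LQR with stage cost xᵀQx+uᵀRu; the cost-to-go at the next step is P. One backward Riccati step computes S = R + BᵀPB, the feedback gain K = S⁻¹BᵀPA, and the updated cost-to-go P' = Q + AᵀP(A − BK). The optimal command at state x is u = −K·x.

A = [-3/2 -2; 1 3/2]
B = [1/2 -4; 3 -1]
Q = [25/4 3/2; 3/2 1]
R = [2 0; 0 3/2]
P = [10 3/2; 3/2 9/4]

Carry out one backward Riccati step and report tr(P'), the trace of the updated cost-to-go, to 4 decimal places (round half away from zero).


9.2463

BᵀP = [9.5000 7.5000; -41.5000 -8.2500]
S = R + BᵀPB = [2 0; 0 3/2] + [27.2500 -45.5000; -45.5000 174.2500] = [29.2500 -45.5000; -45.5000 175.7500]
BᵀPA = [-6.7500 -7.7500; 54.0000 70.6250]
K = S⁻¹·BᵀPA = [0.4138 0.6030; 0.4144 0.5580]
A−BK = [-0.0493 -0.0697; 0.1729 0.2490]
AᵀP(A−BK) = [0.6661 0.9406; 0.9406 1.3302]
P' = Q + AᵀP(A−BK) = [6.9161 2.4406; 2.4406 2.3302]
tr(P') = 9.2463
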